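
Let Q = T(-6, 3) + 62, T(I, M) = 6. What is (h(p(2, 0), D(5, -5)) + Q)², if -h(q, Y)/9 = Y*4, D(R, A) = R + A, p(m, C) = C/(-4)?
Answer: 4624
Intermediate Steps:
p(m, C) = -C/4 (p(m, C) = C*(-¼) = -C/4)
D(R, A) = A + R
Q = 68 (Q = 6 + 62 = 68)
h(q, Y) = -36*Y (h(q, Y) = -9*Y*4 = -36*Y)
(h(p(2, 0), D(5, -5)) + Q)² = (-36*(-5 + 5) + 68)² = (-36*0 + 68)² = (0 + 68)² = 68² = 4624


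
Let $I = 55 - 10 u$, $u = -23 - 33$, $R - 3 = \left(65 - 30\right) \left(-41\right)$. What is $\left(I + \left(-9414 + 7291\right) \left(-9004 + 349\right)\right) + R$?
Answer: $18373748$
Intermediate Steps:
$R = -1432$ ($R = 3 + \left(65 - 30\right) \left(-41\right) = 3 + 35 \left(-41\right) = 3 - 1435 = -1432$)
$u = -56$ ($u = -23 - 33 = -56$)
$I = 615$ ($I = 55 - -560 = 55 + 560 = 615$)
$\left(I + \left(-9414 + 7291\right) \left(-9004 + 349\right)\right) + R = \left(615 + \left(-9414 + 7291\right) \left(-9004 + 349\right)\right) - 1432 = \left(615 - -18374565\right) - 1432 = \left(615 + 18374565\right) - 1432 = 18375180 - 1432 = 18373748$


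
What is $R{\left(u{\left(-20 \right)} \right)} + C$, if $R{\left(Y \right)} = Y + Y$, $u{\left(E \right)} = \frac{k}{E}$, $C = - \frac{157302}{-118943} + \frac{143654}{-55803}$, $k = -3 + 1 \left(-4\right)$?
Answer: $- \frac{3329591687}{6033978390} \approx -0.55181$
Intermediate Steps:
$k = -7$ ($k = -3 - 4 = -7$)
$C = - \frac{755337656}{603397839}$ ($C = \left(-157302\right) \left(- \frac{1}{118943}\right) + 143654 \left(- \frac{1}{55803}\right) = \frac{157302}{118943} - \frac{143654}{55803} = - \frac{755337656}{603397839} \approx -1.2518$)
$u{\left(E \right)} = - \frac{7}{E}$
$R{\left(Y \right)} = 2 Y$
$R{\left(u{\left(-20 \right)} \right)} + C = 2 \left(- \frac{7}{-20}\right) - \frac{755337656}{603397839} = 2 \left(\left(-7\right) \left(- \frac{1}{20}\right)\right) - \frac{755337656}{603397839} = 2 \cdot \frac{7}{20} - \frac{755337656}{603397839} = \frac{7}{10} - \frac{755337656}{603397839} = - \frac{3329591687}{6033978390}$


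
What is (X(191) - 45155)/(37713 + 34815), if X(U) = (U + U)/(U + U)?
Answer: -22577/36264 ≈ -0.62257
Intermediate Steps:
X(U) = 1 (X(U) = (2*U)/((2*U)) = (2*U)*(1/(2*U)) = 1)
(X(191) - 45155)/(37713 + 34815) = (1 - 45155)/(37713 + 34815) = -45154/72528 = -45154*1/72528 = -22577/36264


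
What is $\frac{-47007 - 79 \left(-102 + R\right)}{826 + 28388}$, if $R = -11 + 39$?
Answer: $- \frac{41161}{29214} \approx -1.4089$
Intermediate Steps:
$R = 28$
$\frac{-47007 - 79 \left(-102 + R\right)}{826 + 28388} = \frac{-47007 - 79 \left(-102 + 28\right)}{826 + 28388} = \frac{-47007 - -5846}{29214} = \left(-47007 + 5846\right) \frac{1}{29214} = \left(-41161\right) \frac{1}{29214} = - \frac{41161}{29214}$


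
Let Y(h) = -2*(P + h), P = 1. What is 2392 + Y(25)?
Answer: 2340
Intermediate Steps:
Y(h) = -2 - 2*h (Y(h) = -2*(1 + h) = -2 - 2*h)
2392 + Y(25) = 2392 + (-2 - 2*25) = 2392 + (-2 - 50) = 2392 - 52 = 2340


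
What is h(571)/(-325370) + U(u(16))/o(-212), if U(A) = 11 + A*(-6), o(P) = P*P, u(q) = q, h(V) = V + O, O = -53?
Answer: -25468721/7311714640 ≈ -0.0034833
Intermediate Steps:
h(V) = -53 + V (h(V) = V - 53 = -53 + V)
o(P) = P**2
U(A) = 11 - 6*A
h(571)/(-325370) + U(u(16))/o(-212) = (-53 + 571)/(-325370) + (11 - 6*16)/((-212)**2) = 518*(-1/325370) + (11 - 96)/44944 = -259/162685 - 85*1/44944 = -259/162685 - 85/44944 = -25468721/7311714640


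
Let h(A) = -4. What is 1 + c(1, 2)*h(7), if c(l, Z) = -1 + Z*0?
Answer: 5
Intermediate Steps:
c(l, Z) = -1 (c(l, Z) = -1 + 0 = -1)
1 + c(1, 2)*h(7) = 1 - 1*(-4) = 1 + 4 = 5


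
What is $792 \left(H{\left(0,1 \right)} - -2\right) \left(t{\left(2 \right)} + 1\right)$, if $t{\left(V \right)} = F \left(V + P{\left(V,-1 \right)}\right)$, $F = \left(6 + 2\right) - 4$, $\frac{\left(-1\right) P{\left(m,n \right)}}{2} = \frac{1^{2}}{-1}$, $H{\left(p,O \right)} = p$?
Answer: $26928$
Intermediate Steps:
$P{\left(m,n \right)} = 2$ ($P{\left(m,n \right)} = - 2 \frac{1^{2}}{-1} = - 2 \cdot 1 \left(-1\right) = \left(-2\right) \left(-1\right) = 2$)
$F = 4$ ($F = 8 - 4 = 4$)
$t{\left(V \right)} = 8 + 4 V$ ($t{\left(V \right)} = 4 \left(V + 2\right) = 4 \left(2 + V\right) = 8 + 4 V$)
$792 \left(H{\left(0,1 \right)} - -2\right) \left(t{\left(2 \right)} + 1\right) = 792 \left(0 - -2\right) \left(\left(8 + 4 \cdot 2\right) + 1\right) = 792 \left(0 + 2\right) \left(\left(8 + 8\right) + 1\right) = 792 \cdot 2 \left(16 + 1\right) = 792 \cdot 2 \cdot 17 = 792 \cdot 34 = 26928$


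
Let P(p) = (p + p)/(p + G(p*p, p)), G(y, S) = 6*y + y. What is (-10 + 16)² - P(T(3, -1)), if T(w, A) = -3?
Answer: 361/10 ≈ 36.100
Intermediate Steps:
G(y, S) = 7*y
P(p) = 2*p/(p + 7*p²) (P(p) = (p + p)/(p + 7*(p*p)) = (2*p)/(p + 7*p²) = 2*p/(p + 7*p²))
(-10 + 16)² - P(T(3, -1)) = (-10 + 16)² - 2/(1 + 7*(-3)) = 6² - 2/(1 - 21) = 36 - 2/(-20) = 36 - 2*(-1)/20 = 36 - 1*(-⅒) = 36 + ⅒ = 361/10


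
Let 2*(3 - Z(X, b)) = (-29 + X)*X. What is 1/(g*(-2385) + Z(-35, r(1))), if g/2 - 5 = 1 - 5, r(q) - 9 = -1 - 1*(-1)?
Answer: -1/5887 ≈ -0.00016987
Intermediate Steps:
r(q) = 9 (r(q) = 9 + (-1 - 1*(-1)) = 9 + (-1 + 1) = 9 + 0 = 9)
g = 2 (g = 10 + 2*(1 - 5) = 10 + 2*(-4) = 10 - 8 = 2)
Z(X, b) = 3 - X*(-29 + X)/2 (Z(X, b) = 3 - (-29 + X)*X/2 = 3 - X*(-29 + X)/2)
1/(g*(-2385) + Z(-35, r(1))) = 1/(2*(-2385) + (3 - ½*(-35)² + (29/2)*(-35))) = 1/(-4770 + (3 - ½*1225 - 1015/2)) = 1/(-4770 + (3 - 1225/2 - 1015/2)) = 1/(-4770 - 1117) = 1/(-5887) = -1/5887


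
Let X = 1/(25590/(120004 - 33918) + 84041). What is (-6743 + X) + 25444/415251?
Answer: -10128734330453135549/1502124631349058 ≈ -6742.9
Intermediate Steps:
X = 43043/3617389558 (X = 1/(25590/86086 + 84041) = 1/(25590*(1/86086) + 84041) = 1/(12795/43043 + 84041) = 1/(3617389558/43043) = 43043/3617389558 ≈ 1.1899e-5)
(-6743 + X) + 25444/415251 = (-6743 + 43043/3617389558) + 25444/415251 = -24392057746551/3617389558 + 25444*(1/415251) = -24392057746551/3617389558 + 25444/415251 = -10128734330453135549/1502124631349058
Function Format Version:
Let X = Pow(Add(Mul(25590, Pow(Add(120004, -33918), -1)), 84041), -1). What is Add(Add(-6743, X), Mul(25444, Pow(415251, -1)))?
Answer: Rational(-10128734330453135549, 1502124631349058) ≈ -6742.9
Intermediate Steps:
X = Rational(43043, 3617389558) (X = Pow(Add(Mul(25590, Pow(86086, -1)), 84041), -1) = Pow(Add(Mul(25590, Rational(1, 86086)), 84041), -1) = Pow(Add(Rational(12795, 43043), 84041), -1) = Pow(Rational(3617389558, 43043), -1) = Rational(43043, 3617389558) ≈ 1.1899e-5)
Add(Add(-6743, X), Mul(25444, Pow(415251, -1))) = Add(Add(-6743, Rational(43043, 3617389558)), Mul(25444, Pow(415251, -1))) = Add(Rational(-24392057746551, 3617389558), Mul(25444, Rational(1, 415251))) = Add(Rational(-24392057746551, 3617389558), Rational(25444, 415251)) = Rational(-10128734330453135549, 1502124631349058)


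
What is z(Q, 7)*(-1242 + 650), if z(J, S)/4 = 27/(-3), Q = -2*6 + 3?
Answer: 21312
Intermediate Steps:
Q = -9 (Q = -12 + 3 = -9)
z(J, S) = -36 (z(J, S) = 4*(27/(-3)) = 4*(27*(-⅓)) = 4*(-9) = -36)
z(Q, 7)*(-1242 + 650) = -36*(-1242 + 650) = -36*(-592) = 21312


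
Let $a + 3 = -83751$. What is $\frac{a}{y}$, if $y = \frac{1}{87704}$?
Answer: $-7345560816$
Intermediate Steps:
$a = -83754$ ($a = -3 - 83751 = -83754$)
$y = \frac{1}{87704} \approx 1.1402 \cdot 10^{-5}$
$\frac{a}{y} = - 83754 \frac{1}{\frac{1}{87704}} = \left(-83754\right) 87704 = -7345560816$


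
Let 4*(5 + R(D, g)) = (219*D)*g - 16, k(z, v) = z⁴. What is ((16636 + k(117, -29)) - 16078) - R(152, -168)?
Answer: 188787384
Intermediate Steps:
R(D, g) = -9 + 219*D*g/4 (R(D, g) = -5 + ((219*D)*g - 16)/4 = -5 + (219*D*g - 16)/4 = -5 + (-16 + 219*D*g)/4 = -5 + (-4 + 219*D*g/4) = -9 + 219*D*g/4)
((16636 + k(117, -29)) - 16078) - R(152, -168) = ((16636 + 117⁴) - 16078) - (-9 + (219/4)*152*(-168)) = ((16636 + 187388721) - 16078) - (-9 - 1398096) = (187405357 - 16078) - 1*(-1398105) = 187389279 + 1398105 = 188787384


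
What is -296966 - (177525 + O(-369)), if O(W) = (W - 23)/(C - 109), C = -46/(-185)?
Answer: -9546356949/20119 ≈ -4.7449e+5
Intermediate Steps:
C = 46/185 (C = -46*(-1/185) = 46/185 ≈ 0.24865)
O(W) = 4255/20119 - 185*W/20119 (O(W) = (W - 23)/(46/185 - 109) = (-23 + W)/(-20119/185) = (-23 + W)*(-185/20119) = 4255/20119 - 185*W/20119)
-296966 - (177525 + O(-369)) = -296966 - (177525 + (4255/20119 - 185/20119*(-369))) = -296966 - (177525 + (4255/20119 + 68265/20119)) = -296966 - (177525 + 72520/20119) = -296966 - 1*3571697995/20119 = -296966 - 3571697995/20119 = -9546356949/20119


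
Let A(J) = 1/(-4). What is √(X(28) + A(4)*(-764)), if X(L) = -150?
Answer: √41 ≈ 6.4031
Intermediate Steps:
A(J) = -¼
√(X(28) + A(4)*(-764)) = √(-150 - ¼*(-764)) = √(-150 + 191) = √41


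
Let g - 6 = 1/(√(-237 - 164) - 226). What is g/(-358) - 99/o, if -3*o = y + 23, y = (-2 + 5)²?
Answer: 2731733575/294860256 + I*√401/18428766 ≈ 9.2645 + 1.0866e-6*I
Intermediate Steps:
y = 9 (y = 3² = 9)
g = 6 + 1/(-226 + I*√401) (g = 6 + 1/(√(-237 - 164) - 226) = 6 + 1/(√(-401) - 226) = 6 + 1/(I*√401 - 226) = 6 + 1/(-226 + I*√401) ≈ 5.9956 - 0.00038901*I)
o = -32/3 (o = -(9 + 23)/3 = -⅓*32 = -32/3 ≈ -10.667)
g/(-358) - 99/o = (308636/51477 - I*√401/51477)/(-358) - 99/(-32/3) = (308636/51477 - I*√401/51477)*(-1/358) - 99*(-3/32) = (-154318/9214383 + I*√401/18428766) + 297/32 = 2731733575/294860256 + I*√401/18428766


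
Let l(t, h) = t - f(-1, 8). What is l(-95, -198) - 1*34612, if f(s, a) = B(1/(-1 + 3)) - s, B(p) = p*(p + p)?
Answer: -69417/2 ≈ -34709.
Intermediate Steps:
B(p) = 2*p² (B(p) = p*(2*p) = 2*p²)
f(s, a) = ½ - s (f(s, a) = 2*(1/(-1 + 3))² - s = 2*(1/2)² - s = 2*(½)² - s = 2*(¼) - s = ½ - s)
l(t, h) = -3/2 + t (l(t, h) = t - (½ - 1*(-1)) = t - (½ + 1) = t - 1*3/2 = t - 3/2 = -3/2 + t)
l(-95, -198) - 1*34612 = (-3/2 - 95) - 1*34612 = -193/2 - 34612 = -69417/2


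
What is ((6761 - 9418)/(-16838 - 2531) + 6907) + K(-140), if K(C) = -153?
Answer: 130820883/19369 ≈ 6754.1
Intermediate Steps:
((6761 - 9418)/(-16838 - 2531) + 6907) + K(-140) = ((6761 - 9418)/(-16838 - 2531) + 6907) - 153 = (-2657/(-19369) + 6907) - 153 = (-2657*(-1/19369) + 6907) - 153 = (2657/19369 + 6907) - 153 = 133784340/19369 - 153 = 130820883/19369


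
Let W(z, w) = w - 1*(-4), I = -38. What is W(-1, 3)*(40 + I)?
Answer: 14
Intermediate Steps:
W(z, w) = 4 + w (W(z, w) = w + 4 = 4 + w)
W(-1, 3)*(40 + I) = (4 + 3)*(40 - 38) = 7*2 = 14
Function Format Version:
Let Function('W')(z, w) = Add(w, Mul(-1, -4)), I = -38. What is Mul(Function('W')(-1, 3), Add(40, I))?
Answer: 14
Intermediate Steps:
Function('W')(z, w) = Add(4, w) (Function('W')(z, w) = Add(w, 4) = Add(4, w))
Mul(Function('W')(-1, 3), Add(40, I)) = Mul(Add(4, 3), Add(40, -38)) = Mul(7, 2) = 14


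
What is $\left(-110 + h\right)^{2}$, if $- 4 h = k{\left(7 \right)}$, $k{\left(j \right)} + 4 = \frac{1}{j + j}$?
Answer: $\frac{37271025}{3136} \approx 11885.0$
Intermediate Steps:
$k{\left(j \right)} = -4 + \frac{1}{2 j}$ ($k{\left(j \right)} = -4 + \frac{1}{j + j} = -4 + \frac{1}{2 j}$)
$h = \frac{55}{56}$ ($h = - \frac{-4 + \frac{1}{2 \cdot 7}}{4} = - \frac{-4 + \frac{1}{2} \cdot \frac{1}{7}}{4} = - \frac{-4 + \frac{1}{14}}{4} = \left(- \frac{1}{4}\right) \left(- \frac{55}{14}\right) = \frac{55}{56} \approx 0.98214$)
$\left(-110 + h\right)^{2} = \left(-110 + \frac{55}{56}\right)^{2} = \left(- \frac{6105}{56}\right)^{2} = \frac{37271025}{3136}$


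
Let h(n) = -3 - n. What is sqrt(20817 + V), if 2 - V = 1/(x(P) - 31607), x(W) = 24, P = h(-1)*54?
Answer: sqrt(20766658754674)/31583 ≈ 144.29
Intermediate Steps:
P = -108 (P = (-3 - 1*(-1))*54 = (-3 + 1)*54 = -2*54 = -108)
V = 63167/31583 (V = 2 - 1/(24 - 31607) = 2 - 1/(-31583) = 2 - 1*(-1/31583) = 2 + 1/31583 = 63167/31583 ≈ 2.0000)
sqrt(20817 + V) = sqrt(20817 + 63167/31583) = sqrt(657526478/31583) = sqrt(20766658754674)/31583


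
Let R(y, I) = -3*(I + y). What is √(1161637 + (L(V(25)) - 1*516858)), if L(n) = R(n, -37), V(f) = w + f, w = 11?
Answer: √644782 ≈ 802.98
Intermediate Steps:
R(y, I) = -3*I - 3*y
V(f) = 11 + f
L(n) = 111 - 3*n (L(n) = -3*(-37) - 3*n = 111 - 3*n)
√(1161637 + (L(V(25)) - 1*516858)) = √(1161637 + ((111 - 3*(11 + 25)) - 1*516858)) = √(1161637 + ((111 - 3*36) - 516858)) = √(1161637 + ((111 - 108) - 516858)) = √(1161637 + (3 - 516858)) = √(1161637 - 516855) = √644782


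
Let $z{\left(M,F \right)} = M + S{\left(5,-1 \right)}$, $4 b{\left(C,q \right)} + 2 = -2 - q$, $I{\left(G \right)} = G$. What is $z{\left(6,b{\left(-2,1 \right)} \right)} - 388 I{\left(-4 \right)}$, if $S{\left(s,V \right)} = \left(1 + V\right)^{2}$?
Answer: $1558$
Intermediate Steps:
$b{\left(C,q \right)} = -1 - \frac{q}{4}$ ($b{\left(C,q \right)} = - \frac{1}{2} + \frac{-2 - q}{4} = - \frac{1}{2} - \left(\frac{1}{2} + \frac{q}{4}\right) = -1 - \frac{q}{4}$)
$z{\left(M,F \right)} = M$ ($z{\left(M,F \right)} = M + \left(1 - 1\right)^{2} = M + 0^{2} = M + 0 = M$)
$z{\left(6,b{\left(-2,1 \right)} \right)} - 388 I{\left(-4 \right)} = 6 - -1552 = 6 + 1552 = 1558$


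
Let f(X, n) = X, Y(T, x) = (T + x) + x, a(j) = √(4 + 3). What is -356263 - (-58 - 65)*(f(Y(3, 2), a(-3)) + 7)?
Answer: -354541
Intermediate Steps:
a(j) = √7
Y(T, x) = T + 2*x
-356263 - (-58 - 65)*(f(Y(3, 2), a(-3)) + 7) = -356263 - (-58 - 65)*((3 + 2*2) + 7) = -356263 - (-123)*((3 + 4) + 7) = -356263 - (-123)*(7 + 7) = -356263 - (-123)*14 = -356263 - 1*(-1722) = -356263 + 1722 = -354541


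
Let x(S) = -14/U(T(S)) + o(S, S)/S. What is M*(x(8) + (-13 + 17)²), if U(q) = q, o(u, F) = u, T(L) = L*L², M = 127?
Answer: 551815/256 ≈ 2155.5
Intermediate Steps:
T(L) = L³
x(S) = 1 - 14/S³ (x(S) = -14/S³ + S/S = -14/S³ + 1 = 1 - 14/S³)
M*(x(8) + (-13 + 17)²) = 127*((1 - 14/8³) + (-13 + 17)²) = 127*((1 - 14*1/512) + 4²) = 127*((1 - 7/256) + 16) = 127*(249/256 + 16) = 127*(4345/256) = 551815/256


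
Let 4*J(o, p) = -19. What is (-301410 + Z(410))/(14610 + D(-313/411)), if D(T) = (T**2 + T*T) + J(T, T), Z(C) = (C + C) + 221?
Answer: -202954527396/9869317493 ≈ -20.564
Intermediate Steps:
Z(C) = 221 + 2*C (Z(C) = 2*C + 221 = 221 + 2*C)
J(o, p) = -19/4 (J(o, p) = (1/4)*(-19) = -19/4)
D(T) = -19/4 + 2*T**2 (D(T) = (T**2 + T*T) - 19/4 = (T**2 + T**2) - 19/4 = 2*T**2 - 19/4 = -19/4 + 2*T**2)
(-301410 + Z(410))/(14610 + D(-313/411)) = (-301410 + (221 + 2*410))/(14610 + (-19/4 + 2*(-313/411)**2)) = (-301410 + (221 + 820))/(14610 + (-19/4 + 2*(-313*1/411)**2)) = (-301410 + 1041)/(14610 + (-19/4 + 2*(-313/411)**2)) = -300369/(14610 + (-19/4 + 2*(97969/168921))) = -300369/(14610 + (-19/4 + 195938/168921)) = -300369/(14610 - 2425747/675684) = -300369/9869317493/675684 = -300369*675684/9869317493 = -202954527396/9869317493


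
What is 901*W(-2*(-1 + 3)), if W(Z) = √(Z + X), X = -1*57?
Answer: 901*I*√61 ≈ 7037.0*I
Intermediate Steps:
X = -57
W(Z) = √(-57 + Z) (W(Z) = √(Z - 57) = √(-57 + Z))
901*W(-2*(-1 + 3)) = 901*√(-57 - 2*(-1 + 3)) = 901*√(-57 - 2*2) = 901*√(-57 - 4) = 901*√(-61) = 901*(I*√61) = 901*I*√61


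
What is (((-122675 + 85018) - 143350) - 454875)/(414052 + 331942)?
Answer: -8593/10081 ≈ -0.85240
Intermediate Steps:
(((-122675 + 85018) - 143350) - 454875)/(414052 + 331942) = ((-37657 - 143350) - 454875)/745994 = (-181007 - 454875)*(1/745994) = -635882*1/745994 = -8593/10081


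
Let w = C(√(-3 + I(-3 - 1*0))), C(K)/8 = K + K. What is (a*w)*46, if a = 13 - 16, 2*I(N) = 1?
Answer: -1104*I*√10 ≈ -3491.2*I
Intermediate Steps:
I(N) = ½ (I(N) = (½)*1 = ½)
C(K) = 16*K (C(K) = 8*(K + K) = 8*(2*K) = 16*K)
w = 8*I*√10 (w = 16*√(-3 + ½) = 16*√(-5/2) = 16*(I*√10/2) = 8*I*√10 ≈ 25.298*I)
a = -3
(a*w)*46 = -24*I*√10*46 = -1104*I*√10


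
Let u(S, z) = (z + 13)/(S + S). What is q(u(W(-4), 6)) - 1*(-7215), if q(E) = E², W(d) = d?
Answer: 462121/64 ≈ 7220.6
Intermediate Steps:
u(S, z) = (13 + z)/(2*S) (u(S, z) = (13 + z)/((2*S)) = (13 + z)*(1/(2*S)) = (13 + z)/(2*S))
q(u(W(-4), 6)) - 1*(-7215) = ((½)*(13 + 6)/(-4))² - 1*(-7215) = ((½)*(-¼)*19)² + 7215 = (-19/8)² + 7215 = 361/64 + 7215 = 462121/64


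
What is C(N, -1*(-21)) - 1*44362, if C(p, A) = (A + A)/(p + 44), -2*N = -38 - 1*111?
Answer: -3504570/79 ≈ -44362.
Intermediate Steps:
N = 149/2 (N = -(-38 - 1*111)/2 = -(-38 - 111)/2 = -½*(-149) = 149/2 ≈ 74.500)
C(p, A) = 2*A/(44 + p) (C(p, A) = (2*A)/(44 + p) = 2*A/(44 + p))
C(N, -1*(-21)) - 1*44362 = 2*(-1*(-21))/(44 + 149/2) - 1*44362 = 2*21/(237/2) - 44362 = 2*21*(2/237) - 44362 = 28/79 - 44362 = -3504570/79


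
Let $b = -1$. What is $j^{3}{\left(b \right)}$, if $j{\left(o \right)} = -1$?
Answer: $-1$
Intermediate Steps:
$j^{3}{\left(b \right)} = \left(-1\right)^{3} = -1$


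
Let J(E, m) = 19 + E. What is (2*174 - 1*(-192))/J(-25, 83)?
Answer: -90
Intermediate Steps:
(2*174 - 1*(-192))/J(-25, 83) = (2*174 - 1*(-192))/(19 - 25) = (348 + 192)/(-6) = 540*(-⅙) = -90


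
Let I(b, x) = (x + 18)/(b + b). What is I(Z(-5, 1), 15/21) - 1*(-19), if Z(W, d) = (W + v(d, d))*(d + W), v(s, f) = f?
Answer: 4387/224 ≈ 19.585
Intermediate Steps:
Z(W, d) = (W + d)² (Z(W, d) = (W + d)*(d + W) = (W + d)*(W + d) = (W + d)²)
I(b, x) = (18 + x)/(2*b) (I(b, x) = (18 + x)/((2*b)) = (18 + x)*(1/(2*b)) = (18 + x)/(2*b))
I(Z(-5, 1), 15/21) - 1*(-19) = (18 + 15/21)/(2*((-5)² + 1² + 2*(-5)*1)) - 1*(-19) = (18 + 15*(1/21))/(2*(25 + 1 - 10)) + 19 = (½)*(18 + 5/7)/16 + 19 = (½)*(1/16)*(131/7) + 19 = 131/224 + 19 = 4387/224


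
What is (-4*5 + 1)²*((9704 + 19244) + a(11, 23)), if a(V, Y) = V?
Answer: 10454199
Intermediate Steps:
(-4*5 + 1)²*((9704 + 19244) + a(11, 23)) = (-4*5 + 1)²*((9704 + 19244) + 11) = (-20 + 1)²*(28948 + 11) = (-19)²*28959 = 361*28959 = 10454199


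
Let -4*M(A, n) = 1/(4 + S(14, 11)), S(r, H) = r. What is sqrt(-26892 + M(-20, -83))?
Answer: 5*I*sqrt(154898)/12 ≈ 163.99*I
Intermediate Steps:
M(A, n) = -1/72 (M(A, n) = -1/(4*(4 + 14)) = -1/4/18 = -1/4*1/18 = -1/72)
sqrt(-26892 + M(-20, -83)) = sqrt(-26892 - 1/72) = sqrt(-1936225/72) = 5*I*sqrt(154898)/12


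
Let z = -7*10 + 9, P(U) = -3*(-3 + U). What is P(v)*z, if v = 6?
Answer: 549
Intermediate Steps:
P(U) = 9 - 3*U
z = -61 (z = -70 + 9 = -61)
P(v)*z = (9 - 3*6)*(-61) = (9 - 18)*(-61) = -9*(-61) = 549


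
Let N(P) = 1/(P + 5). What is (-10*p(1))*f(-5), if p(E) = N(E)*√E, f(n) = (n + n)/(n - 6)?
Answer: -50/33 ≈ -1.5152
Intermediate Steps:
N(P) = 1/(5 + P)
f(n) = 2*n/(-6 + n) (f(n) = (2*n)/(-6 + n) = 2*n/(-6 + n))
p(E) = √E/(5 + E)
(-10*p(1))*f(-5) = (-10*√1/(5 + 1))*(2*(-5)/(-6 - 5)) = (-10/6)*(2*(-5)/(-11)) = (-10/6)*(2*(-5)*(-1/11)) = -10*⅙*(10/11) = -5/3*10/11 = -50/33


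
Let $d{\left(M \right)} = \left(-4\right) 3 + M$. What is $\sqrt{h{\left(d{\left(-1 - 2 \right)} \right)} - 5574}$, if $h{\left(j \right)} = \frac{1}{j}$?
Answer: $\frac{11 i \sqrt{10365}}{15} \approx 74.66 i$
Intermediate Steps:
$d{\left(M \right)} = -12 + M$
$\sqrt{h{\left(d{\left(-1 - 2 \right)} \right)} - 5574} = \sqrt{\frac{1}{-12 - 3} - 5574} = \sqrt{\frac{1}{-15} - 5574} = \sqrt{- \frac{1}{15} - 5574} = \sqrt{- \frac{83611}{15}} = \frac{11 i \sqrt{10365}}{15}$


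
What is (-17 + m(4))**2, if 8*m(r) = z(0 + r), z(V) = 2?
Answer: 4489/16 ≈ 280.56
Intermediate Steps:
m(r) = 1/4 (m(r) = (1/8)*2 = 1/4)
(-17 + m(4))**2 = (-17 + 1/4)**2 = (-67/4)**2 = 4489/16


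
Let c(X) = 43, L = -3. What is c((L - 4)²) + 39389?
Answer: 39432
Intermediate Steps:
c((L - 4)²) + 39389 = 43 + 39389 = 39432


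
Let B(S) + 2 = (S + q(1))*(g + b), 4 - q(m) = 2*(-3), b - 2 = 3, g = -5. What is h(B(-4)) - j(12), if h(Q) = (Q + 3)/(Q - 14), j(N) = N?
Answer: -193/16 ≈ -12.063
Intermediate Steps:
b = 5 (b = 2 + 3 = 5)
q(m) = 10 (q(m) = 4 - 2*(-3) = 4 - 1*(-6) = 4 + 6 = 10)
B(S) = -2 (B(S) = -2 + (S + 10)*(-5 + 5) = -2 + (10 + S)*0 = -2 + 0 = -2)
h(Q) = (3 + Q)/(-14 + Q)
h(B(-4)) - j(12) = (3 - 2)/(-14 - 2) - 1*12 = 1/(-16) - 12 = -1/16*1 - 12 = -1/16 - 12 = -193/16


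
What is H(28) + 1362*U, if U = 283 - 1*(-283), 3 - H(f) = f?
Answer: 770867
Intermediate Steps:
H(f) = 3 - f
U = 566 (U = 283 + 283 = 566)
H(28) + 1362*U = (3 - 1*28) + 1362*566 = (3 - 28) + 770892 = -25 + 770892 = 770867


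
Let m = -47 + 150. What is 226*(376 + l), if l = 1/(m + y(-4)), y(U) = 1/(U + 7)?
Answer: 13171619/155 ≈ 84978.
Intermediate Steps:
m = 103
y(U) = 1/(7 + U)
l = 3/310 (l = 1/(103 + 1/(7 - 4)) = 1/(103 + 1/3) = 1/(310/3) = 3/310 ≈ 0.0096774)
226*(376 + l) = 226*(376 + 3/310) = 226*(116563/310) = 13171619/155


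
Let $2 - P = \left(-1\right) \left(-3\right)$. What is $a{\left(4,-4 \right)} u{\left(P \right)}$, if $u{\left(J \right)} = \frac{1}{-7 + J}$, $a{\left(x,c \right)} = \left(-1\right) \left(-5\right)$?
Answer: $- \frac{5}{8} \approx -0.625$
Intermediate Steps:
$a{\left(x,c \right)} = 5$
$P = -1$ ($P = 2 - \left(-1\right) \left(-3\right) = 2 - 3 = -1$)
$a{\left(4,-4 \right)} u{\left(P \right)} = \frac{5}{-7 - 1} = \frac{5}{-8} = 5 \left(- \frac{1}{8}\right) = - \frac{5}{8}$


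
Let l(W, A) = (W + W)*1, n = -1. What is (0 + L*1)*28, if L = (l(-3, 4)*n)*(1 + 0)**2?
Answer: 168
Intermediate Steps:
l(W, A) = 2*W (l(W, A) = (2*W)*1 = 2*W)
L = 6 (L = ((2*(-3))*(-1))*(1 + 0)**2 = -6*(-1)*1**2 = 6*1 = 6)
(0 + L*1)*28 = (0 + 6*1)*28 = (0 + 6)*28 = 6*28 = 168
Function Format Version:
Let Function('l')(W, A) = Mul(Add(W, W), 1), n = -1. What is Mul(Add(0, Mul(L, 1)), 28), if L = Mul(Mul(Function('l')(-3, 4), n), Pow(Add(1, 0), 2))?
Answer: 168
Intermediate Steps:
Function('l')(W, A) = Mul(2, W) (Function('l')(W, A) = Mul(Mul(2, W), 1) = Mul(2, W))
L = 6 (L = Mul(Mul(Mul(2, -3), -1), Pow(Add(1, 0), 2)) = Mul(Mul(-6, -1), Pow(1, 2)) = Mul(6, 1) = 6)
Mul(Add(0, Mul(L, 1)), 28) = Mul(Add(0, Mul(6, 1)), 28) = Mul(Add(0, 6), 28) = Mul(6, 28) = 168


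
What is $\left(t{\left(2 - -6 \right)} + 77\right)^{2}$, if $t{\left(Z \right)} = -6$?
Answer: $5041$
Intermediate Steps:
$\left(t{\left(2 - -6 \right)} + 77\right)^{2} = \left(-6 + 77\right)^{2} = 71^{2} = 5041$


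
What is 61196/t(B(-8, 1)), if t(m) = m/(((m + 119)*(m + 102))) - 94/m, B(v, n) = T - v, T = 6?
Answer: -472065944/51787 ≈ -9115.5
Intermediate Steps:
B(v, n) = 6 - v
t(m) = -94/m + m/((102 + m)*(119 + m)) (t(m) = m/(((119 + m)*(102 + m))) - 94/m = m/(((102 + m)*(119 + m))) - 94/m = m*(1/((102 + m)*(119 + m))) - 94/m = m/((102 + m)*(119 + m)) - 94/m = -94/m + m/((102 + m)*(119 + m)))
61196/t(B(-8, 1)) = 61196/(((-1140972 - 20774*(6 - 1*(-8)) - 93*(6 - 1*(-8))²)/((6 - 1*(-8))*(12138 + (6 - 1*(-8))² + 221*(6 - 1*(-8)))))) = 61196/(((-1140972 - 20774*(6 + 8) - 93*(6 + 8)²)/((6 + 8)*(12138 + (6 + 8)² + 221*(6 + 8))))) = 61196/(((-1140972 - 20774*14 - 93*14²)/(14*(12138 + 14² + 221*14)))) = 61196/(((-1140972 - 290836 - 93*196)/(14*(12138 + 196 + 3094)))) = 61196/(((1/14)*(-1140972 - 290836 - 18228)/15428)) = 61196/(((1/14)*(1/15428)*(-1450036))) = 61196/(-51787/7714) = 61196*(-7714/51787) = -472065944/51787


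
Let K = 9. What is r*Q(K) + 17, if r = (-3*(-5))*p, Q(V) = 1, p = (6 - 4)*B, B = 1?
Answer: 47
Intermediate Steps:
p = 2 (p = (6 - 4)*1 = 2*1 = 2)
r = 30 (r = -3*(-5)*2 = 15*2 = 30)
r*Q(K) + 17 = 30*1 + 17 = 30 + 17 = 47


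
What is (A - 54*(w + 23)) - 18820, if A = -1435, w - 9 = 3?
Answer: -22145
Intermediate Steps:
w = 12 (w = 9 + 3 = 12)
(A - 54*(w + 23)) - 18820 = (-1435 - 54*(12 + 23)) - 18820 = (-1435 - 54*35) - 18820 = (-1435 - 1890) - 18820 = -3325 - 18820 = -22145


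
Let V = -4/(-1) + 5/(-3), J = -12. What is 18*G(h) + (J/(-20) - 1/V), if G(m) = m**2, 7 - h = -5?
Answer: 90726/35 ≈ 2592.2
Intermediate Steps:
h = 12 (h = 7 - 1*(-5) = 7 + 5 = 12)
V = 7/3 (V = -4*(-1) + 5*(-1/3) = 4 - 5/3 = 7/3 ≈ 2.3333)
18*G(h) + (J/(-20) - 1/V) = 18*12**2 + (-12/(-20) - 1/7/3) = 18*144 + (-12*(-1/20) - 1*3/7) = 2592 + (3/5 - 3/7) = 2592 + 6/35 = 90726/35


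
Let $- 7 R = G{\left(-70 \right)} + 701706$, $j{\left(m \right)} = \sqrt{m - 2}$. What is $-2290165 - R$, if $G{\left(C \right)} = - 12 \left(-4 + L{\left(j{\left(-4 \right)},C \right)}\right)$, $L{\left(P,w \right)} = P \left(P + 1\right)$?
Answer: $- \frac{15329329}{7} - \frac{12 i \sqrt{6}}{7} \approx -2.1899 \cdot 10^{6} - 4.1991 i$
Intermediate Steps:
$j{\left(m \right)} = \sqrt{-2 + m}$
$L{\left(P,w \right)} = P \left(1 + P\right)$
$G{\left(C \right)} = 48 - 12 i \sqrt{6} \left(1 + i \sqrt{6}\right)$ ($G{\left(C \right)} = - 12 \left(-4 + \sqrt{-2 - 4} \left(1 + \sqrt{-2 - 4}\right)\right) = - 12 \left(-4 + \sqrt{-6} \left(1 + \sqrt{-6}\right)\right) = - 12 \left(-4 + i \sqrt{6} \left(1 + i \sqrt{6}\right)\right) = 48 - 12 i \sqrt{6} \left(1 + i \sqrt{6}\right)$)
$R = - \frac{701826}{7} + \frac{12 i \sqrt{6}}{7}$ ($R = - \frac{\left(120 - 12 i \sqrt{6}\right) + 701706}{7} = - \frac{701826 - 12 i \sqrt{6}}{7} = - \frac{701826}{7} + \frac{12 i \sqrt{6}}{7} \approx -1.0026 \cdot 10^{5} + 4.1991 i$)
$-2290165 - R = -2290165 - \left(- \frac{701826}{7} + \frac{12 i \sqrt{6}}{7}\right) = -2290165 + \left(\frac{701826}{7} - \frac{12 i \sqrt{6}}{7}\right) = - \frac{15329329}{7} - \frac{12 i \sqrt{6}}{7}$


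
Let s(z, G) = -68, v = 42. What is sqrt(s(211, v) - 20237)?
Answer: I*sqrt(20305) ≈ 142.5*I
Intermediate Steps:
sqrt(s(211, v) - 20237) = sqrt(-68 - 20237) = sqrt(-20305) = I*sqrt(20305)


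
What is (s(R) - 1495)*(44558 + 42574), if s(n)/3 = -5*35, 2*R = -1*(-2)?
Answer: -176006640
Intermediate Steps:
R = 1 (R = (-1*(-2))/2 = (½)*2 = 1)
s(n) = -525 (s(n) = 3*(-5*35) = 3*(-175) = -525)
(s(R) - 1495)*(44558 + 42574) = (-525 - 1495)*(44558 + 42574) = -2020*87132 = -176006640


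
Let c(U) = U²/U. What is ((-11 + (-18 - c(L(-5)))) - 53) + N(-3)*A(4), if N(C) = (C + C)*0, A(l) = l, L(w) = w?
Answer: -77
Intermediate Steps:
c(U) = U
N(C) = 0 (N(C) = (2*C)*0 = 0)
((-11 + (-18 - c(L(-5)))) - 53) + N(-3)*A(4) = ((-11 + (-18 - 1*(-5))) - 53) + 0*4 = ((-11 + (-18 + 5)) - 53) + 0 = ((-11 - 13) - 53) + 0 = (-24 - 53) + 0 = -77 + 0 = -77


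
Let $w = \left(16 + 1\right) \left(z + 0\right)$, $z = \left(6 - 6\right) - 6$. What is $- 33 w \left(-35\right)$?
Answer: $-117810$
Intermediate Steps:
$z = -6$ ($z = 0 - 6 = -6$)
$w = -102$ ($w = \left(16 + 1\right) \left(-6 + 0\right) = 17 \left(-6\right) = -102$)
$- 33 w \left(-35\right) = \left(-33\right) \left(-102\right) \left(-35\right) = 3366 \left(-35\right) = -117810$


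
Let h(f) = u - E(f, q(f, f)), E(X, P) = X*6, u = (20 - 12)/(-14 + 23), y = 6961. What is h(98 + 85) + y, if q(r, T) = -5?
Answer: 52775/9 ≈ 5863.9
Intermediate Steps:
u = 8/9 ≈ 0.88889
E(X, P) = 6*X
h(f) = 8/9 - 6*f
h(98 + 85) + y = (8/9 - 6*(98 + 85)) + 6961 = (8/9 - 6*183) + 6961 = (8/9 - 1098) + 6961 = -9874/9 + 6961 = 52775/9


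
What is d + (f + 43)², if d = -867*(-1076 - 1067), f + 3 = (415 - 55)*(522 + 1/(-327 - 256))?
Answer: 12008478038606509/339889 ≈ 3.5331e+10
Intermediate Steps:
f = 109555251/583 (f = -3 + (415 - 55)*(522 + 1/(-327 - 256)) = -3 + 360*(522 + 1/(-583)) = -3 + 360*(522 - 1/583) = -3 + 360*(304325/583) = -3 + 109557000/583 = 109555251/583 ≈ 1.8792e+5)
d = 1857981 (d = -867*(-2143) = 1857981)
d + (f + 43)² = 1857981 + (109555251/583 + 43)² = 1857981 + (109580320/583)² = 1857981 + 12007846531302400/339889 = 12008478038606509/339889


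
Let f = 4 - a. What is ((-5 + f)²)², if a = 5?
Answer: 1296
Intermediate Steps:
f = -1 (f = 4 - 1*5 = 4 - 5 = -1)
((-5 + f)²)² = ((-5 - 1)²)² = ((-6)²)² = 36² = 1296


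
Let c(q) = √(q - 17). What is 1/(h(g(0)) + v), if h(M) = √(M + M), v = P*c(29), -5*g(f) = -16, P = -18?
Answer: 5/(4*(√10 - 45*√3)) ≈ -0.016716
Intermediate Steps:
g(f) = 16/5 (g(f) = -⅕*(-16) = 16/5)
c(q) = √(-17 + q)
v = -36*√3 (v = -18*√(-17 + 29) = -36*√3 ≈ -62.354)
h(M) = √2*√M (h(M) = √(2*M) = √2*√M)
1/(h(g(0)) + v) = 1/(√2*√(16/5) - 36*√3) = 1/(√2*(4*√5/5) - 36*√3) = 1/(4*√10/5 - 36*√3) = 1/(-36*√3 + 4*√10/5)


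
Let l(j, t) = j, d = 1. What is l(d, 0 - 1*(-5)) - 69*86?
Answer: -5933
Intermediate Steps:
l(d, 0 - 1*(-5)) - 69*86 = 1 - 69*86 = 1 - 5934 = -5933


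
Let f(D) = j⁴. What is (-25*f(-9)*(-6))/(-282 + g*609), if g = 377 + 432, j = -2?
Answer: 800/164133 ≈ 0.0048741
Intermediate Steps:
g = 809
f(D) = 16 (f(D) = (-2)⁴ = 16)
(-25*f(-9)*(-6))/(-282 + g*609) = (-25*16*(-6))/(-282 + 809*609) = (-400*(-6))/(-282 + 492681) = 2400/492399 = 2400*(1/492399) = 800/164133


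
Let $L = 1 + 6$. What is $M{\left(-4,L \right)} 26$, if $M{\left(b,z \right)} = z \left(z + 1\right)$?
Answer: $1456$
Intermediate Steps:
$L = 7$
$M{\left(b,z \right)} = z \left(1 + z\right)$
$M{\left(-4,L \right)} 26 = 7 \left(1 + 7\right) 26 = 7 \cdot 8 \cdot 26 = 56 \cdot 26 = 1456$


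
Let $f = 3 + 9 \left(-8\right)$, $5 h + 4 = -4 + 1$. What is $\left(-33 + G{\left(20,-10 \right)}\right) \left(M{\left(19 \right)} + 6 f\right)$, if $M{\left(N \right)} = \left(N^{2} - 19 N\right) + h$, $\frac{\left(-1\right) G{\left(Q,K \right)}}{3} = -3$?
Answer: $\frac{49848}{5} \approx 9969.6$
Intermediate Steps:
$h = - \frac{7}{5}$ ($h = - \frac{4}{5} + \frac{-4 + 1}{5} = - \frac{4}{5} + \frac{1}{5} \left(-3\right) = - \frac{4}{5} - \frac{3}{5} = - \frac{7}{5} \approx -1.4$)
$G{\left(Q,K \right)} = 9$ ($G{\left(Q,K \right)} = \left(-3\right) \left(-3\right) = 9$)
$f = -69$ ($f = 3 - 72 = -69$)
$M{\left(N \right)} = - \frac{7}{5} + N^{2} - 19 N$ ($M{\left(N \right)} = \left(N^{2} - 19 N\right) - \frac{7}{5} = - \frac{7}{5} + N^{2} - 19 N$)
$\left(-33 + G{\left(20,-10 \right)}\right) \left(M{\left(19 \right)} + 6 f\right) = \left(-33 + 9\right) \left(\left(- \frac{7}{5} + 19^{2} - 361\right) + 6 \left(-69\right)\right) = - 24 \left(\left(- \frac{7}{5} + 361 - 361\right) - 414\right) = - 24 \left(- \frac{7}{5} - 414\right) = \left(-24\right) \left(- \frac{2077}{5}\right) = \frac{49848}{5}$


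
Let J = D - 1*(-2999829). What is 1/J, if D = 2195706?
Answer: 1/5195535 ≈ 1.9247e-7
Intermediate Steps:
J = 5195535 (J = 2195706 - 1*(-2999829) = 2195706 + 2999829 = 5195535)
1/J = 1/5195535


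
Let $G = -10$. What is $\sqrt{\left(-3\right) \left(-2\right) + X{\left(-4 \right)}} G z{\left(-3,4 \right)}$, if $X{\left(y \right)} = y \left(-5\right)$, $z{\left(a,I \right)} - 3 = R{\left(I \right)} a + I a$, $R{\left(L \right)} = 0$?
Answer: $90 \sqrt{26} \approx 458.91$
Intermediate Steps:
$z{\left(a,I \right)} = 3 + I a$ ($z{\left(a,I \right)} = 3 + \left(0 a + I a\right) = 3 + \left(0 + I a\right) = 3 + I a$)
$X{\left(y \right)} = - 5 y$
$\sqrt{\left(-3\right) \left(-2\right) + X{\left(-4 \right)}} G z{\left(-3,4 \right)} = \sqrt{\left(-3\right) \left(-2\right) - -20} \left(-10\right) \left(3 + 4 \left(-3\right)\right) = \sqrt{6 + 20} \left(-10\right) \left(3 - 12\right) = \sqrt{26} \left(-10\right) \left(-9\right) = - 10 \sqrt{26} \left(-9\right) = 90 \sqrt{26}$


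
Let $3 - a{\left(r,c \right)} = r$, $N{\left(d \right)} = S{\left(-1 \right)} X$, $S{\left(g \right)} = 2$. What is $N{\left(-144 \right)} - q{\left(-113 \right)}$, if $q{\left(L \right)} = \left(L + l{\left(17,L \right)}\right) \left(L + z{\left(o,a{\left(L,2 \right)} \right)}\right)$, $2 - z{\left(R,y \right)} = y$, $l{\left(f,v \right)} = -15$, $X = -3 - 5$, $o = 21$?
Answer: $-29072$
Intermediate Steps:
$X = -8$
$N{\left(d \right)} = -16$ ($N{\left(d \right)} = 2 \left(-8\right) = -16$)
$a{\left(r,c \right)} = 3 - r$
$z{\left(R,y \right)} = 2 - y$
$q{\left(L \right)} = \left(-1 + 2 L\right) \left(-15 + L\right)$ ($q{\left(L \right)} = \left(L - 15\right) \left(L + \left(2 - \left(3 - L\right)\right)\right) = \left(-15 + L\right) \left(L + \left(2 + \left(-3 + L\right)\right)\right) = \left(-15 + L\right) \left(L + \left(-1 + L\right)\right) = \left(-15 + L\right) \left(-1 + 2 L\right) = \left(-1 + 2 L\right) \left(-15 + L\right)$)
$N{\left(-144 \right)} - q{\left(-113 \right)} = -16 - \left(15 - -3503 + 2 \left(-113\right)^{2}\right) = -16 - \left(15 + 3503 + 2 \cdot 12769\right) = -16 - \left(15 + 3503 + 25538\right) = -16 - 29056 = -29072$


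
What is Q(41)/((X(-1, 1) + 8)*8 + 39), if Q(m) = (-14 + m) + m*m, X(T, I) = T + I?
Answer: 1708/103 ≈ 16.583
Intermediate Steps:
X(T, I) = I + T
Q(m) = -14 + m + m² (Q(m) = (-14 + m) + m² = -14 + m + m²)
Q(41)/((X(-1, 1) + 8)*8 + 39) = (-14 + 41 + 41²)/(((1 - 1) + 8)*8 + 39) = (-14 + 41 + 1681)/((0 + 8)*8 + 39) = 1708/(8*8 + 39) = 1708/(64 + 39) = 1708/103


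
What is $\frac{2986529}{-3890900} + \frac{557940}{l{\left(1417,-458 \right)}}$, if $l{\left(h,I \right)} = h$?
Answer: $\frac{166665910339}{424108100} \approx 392.98$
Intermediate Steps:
$\frac{2986529}{-3890900} + \frac{557940}{l{\left(1417,-458 \right)}} = \frac{2986529}{-3890900} + \frac{557940}{1417} = 2986529 \left(- \frac{1}{3890900}\right) + 557940 \cdot \frac{1}{1417} = - \frac{229733}{299300} + \frac{557940}{1417} = \frac{166665910339}{424108100}$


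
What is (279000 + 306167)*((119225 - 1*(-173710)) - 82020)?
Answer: 123420497805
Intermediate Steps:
(279000 + 306167)*((119225 - 1*(-173710)) - 82020) = 585167*((119225 + 173710) - 82020) = 585167*(292935 - 82020) = 585167*210915 = 123420497805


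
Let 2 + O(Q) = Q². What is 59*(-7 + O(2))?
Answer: -295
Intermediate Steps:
O(Q) = -2 + Q²
59*(-7 + O(2)) = 59*(-7 + (-2 + 2²)) = 59*(-7 + (-2 + 4)) = 59*(-7 + 2) = 59*(-5) = -295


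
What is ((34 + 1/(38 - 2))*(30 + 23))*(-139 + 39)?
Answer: -1623125/9 ≈ -1.8035e+5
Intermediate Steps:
((34 + 1/(38 - 2))*(30 + 23))*(-139 + 39) = ((34 + 1/36)*53)*(-100) = ((1225/36)*53)*(-100) = (64925/36)*(-100) = -1623125/9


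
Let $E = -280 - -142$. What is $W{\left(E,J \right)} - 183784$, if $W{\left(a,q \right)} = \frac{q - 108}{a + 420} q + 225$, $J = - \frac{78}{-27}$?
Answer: $- \frac{2096439637}{11421} \approx -1.8356 \cdot 10^{5}$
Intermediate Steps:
$J = \frac{26}{9}$ ($J = \left(-78\right) \left(- \frac{1}{27}\right) = \frac{26}{9} \approx 2.8889$)
$E = -138$ ($E = -280 + 142 = -138$)
$W{\left(a,q \right)} = 225 + \frac{q \left(-108 + q\right)}{420 + a}$ ($W{\left(a,q \right)} = \frac{-108 + q}{420 + a} q + 225 = \frac{q \left(-108 + q\right)}{420 + a} + 225 = 225 + \frac{q \left(-108 + q\right)}{420 + a}$)
$W{\left(E,J \right)} - 183784 = \frac{94500 + \left(\frac{26}{9}\right)^{2} - 312 + 225 \left(-138\right)}{420 - 138} - 183784 = \frac{94500 + \frac{676}{81} - 312 - 31050}{282} - 183784 = \frac{1}{282} \cdot \frac{5114854}{81} - 183784 = \frac{2557427}{11421} - 183784 = - \frac{2096439637}{11421}$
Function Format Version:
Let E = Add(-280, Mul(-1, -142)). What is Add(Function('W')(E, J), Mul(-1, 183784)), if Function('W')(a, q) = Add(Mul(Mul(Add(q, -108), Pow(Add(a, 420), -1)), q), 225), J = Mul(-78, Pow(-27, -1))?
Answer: Rational(-2096439637, 11421) ≈ -1.8356e+5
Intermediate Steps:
J = Rational(26, 9) (J = Mul(-78, Rational(-1, 27)) = Rational(26, 9) ≈ 2.8889)
E = -138 (E = Add(-280, 142) = -138)
Function('W')(a, q) = Add(225, Mul(q, Pow(Add(420, a), -1), Add(-108, q))) (Function('W')(a, q) = Add(Mul(Mul(Add(-108, q), Pow(Add(420, a), -1)), q), 225) = Add(Mul(Mul(Pow(Add(420, a), -1), Add(-108, q)), q), 225) = Add(Mul(q, Pow(Add(420, a), -1), Add(-108, q)), 225) = Add(225, Mul(q, Pow(Add(420, a), -1), Add(-108, q))))
Add(Function('W')(E, J), Mul(-1, 183784)) = Add(Mul(Pow(Add(420, -138), -1), Add(94500, Pow(Rational(26, 9), 2), Mul(-108, Rational(26, 9)), Mul(225, -138))), Mul(-1, 183784)) = Add(Mul(Pow(282, -1), Add(94500, Rational(676, 81), -312, -31050)), -183784) = Add(Mul(Rational(1, 282), Rational(5114854, 81)), -183784) = Add(Rational(2557427, 11421), -183784) = Rational(-2096439637, 11421)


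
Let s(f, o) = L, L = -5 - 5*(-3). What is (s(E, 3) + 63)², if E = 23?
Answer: 5329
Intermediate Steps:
L = 10 (L = -5 + 15 = 10)
s(f, o) = 10
(s(E, 3) + 63)² = (10 + 63)² = 73² = 5329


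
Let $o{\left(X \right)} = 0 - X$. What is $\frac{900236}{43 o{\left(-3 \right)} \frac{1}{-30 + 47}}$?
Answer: $\frac{15304012}{129} \approx 1.1864 \cdot 10^{5}$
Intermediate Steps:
$o{\left(X \right)} = - X$
$\frac{900236}{43 o{\left(-3 \right)} \frac{1}{-30 + 47}} = \frac{900236}{43 \left(\left(-1\right) \left(-3\right)\right) \frac{1}{-30 + 47}} = \frac{900236}{43 \cdot 3 \cdot \frac{1}{17}} = \frac{900236}{129 \cdot \frac{1}{17}} = \frac{900236}{\frac{129}{17}} = 900236 \cdot \frac{17}{129} = \frac{15304012}{129}$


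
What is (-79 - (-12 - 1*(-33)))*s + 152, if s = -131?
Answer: 13252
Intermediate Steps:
(-79 - (-12 - 1*(-33)))*s + 152 = (-79 - (-12 - 1*(-33)))*(-131) + 152 = (-79 - (-12 + 33))*(-131) + 152 = (-79 - 1*21)*(-131) + 152 = (-79 - 21)*(-131) + 152 = -100*(-131) + 152 = 13100 + 152 = 13252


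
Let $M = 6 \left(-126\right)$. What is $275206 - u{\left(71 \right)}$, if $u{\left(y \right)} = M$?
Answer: $275962$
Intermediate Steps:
$M = -756$
$u{\left(y \right)} = -756$
$275206 - u{\left(71 \right)} = 275206 - -756 = 275206 + 756 = 275962$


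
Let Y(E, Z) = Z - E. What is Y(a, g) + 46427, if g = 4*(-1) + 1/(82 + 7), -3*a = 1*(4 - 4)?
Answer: 4131648/89 ≈ 46423.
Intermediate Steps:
a = 0 (a = -(4 - 4)/3 = -0/3 = -⅓*0 = 0)
g = -355/89 (g = -4 + 1/89 = -355/89 ≈ -3.9888)
Y(a, g) + 46427 = (-355/89 - 1*0) + 46427 = (-355/89 + 0) + 46427 = -355/89 + 46427 = 4131648/89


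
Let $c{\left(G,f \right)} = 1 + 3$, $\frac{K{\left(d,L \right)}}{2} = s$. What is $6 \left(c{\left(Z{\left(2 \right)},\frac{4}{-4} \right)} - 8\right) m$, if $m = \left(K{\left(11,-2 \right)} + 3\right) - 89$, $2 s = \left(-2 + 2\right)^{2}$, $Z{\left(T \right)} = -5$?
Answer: $2064$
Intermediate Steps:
$s = 0$ ($s = \frac{\left(-2 + 2\right)^{2}}{2} = \frac{0^{2}}{2} = \frac{1}{2} \cdot 0 = 0$)
$K{\left(d,L \right)} = 0$ ($K{\left(d,L \right)} = 2 \cdot 0 = 0$)
$c{\left(G,f \right)} = 4$
$m = -86$ ($m = \left(0 + 3\right) - 89 = 3 - 89 = -86$)
$6 \left(c{\left(Z{\left(2 \right)},\frac{4}{-4} \right)} - 8\right) m = 6 \left(4 - 8\right) \left(-86\right) = 6 \left(-4\right) \left(-86\right) = \left(-24\right) \left(-86\right) = 2064$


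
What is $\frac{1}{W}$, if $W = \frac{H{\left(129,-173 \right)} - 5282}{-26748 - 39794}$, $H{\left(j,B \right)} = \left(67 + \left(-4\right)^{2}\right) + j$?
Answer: $\frac{33271}{2535} \approx 13.125$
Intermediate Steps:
$H{\left(j,B \right)} = 83 + j$ ($H{\left(j,B \right)} = \left(67 + 16\right) + j = 83 + j$)
$W = \frac{2535}{33271}$ ($W = \frac{\left(83 + 129\right) - 5282}{-26748 - 39794} = \frac{212 - 5282}{-66542} = \left(-5070\right) \left(- \frac{1}{66542}\right) = \frac{2535}{33271} \approx 0.076192$)
$\frac{1}{W} = \frac{1}{\frac{2535}{33271}} = \frac{33271}{2535}$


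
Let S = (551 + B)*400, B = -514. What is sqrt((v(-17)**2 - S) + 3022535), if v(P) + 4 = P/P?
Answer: 16*sqrt(11749) ≈ 1734.3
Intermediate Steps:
v(P) = -3 (v(P) = -4 + P/P = -4 + 1 = -3)
S = 14800 (S = (551 - 514)*400 = 37*400 = 14800)
sqrt((v(-17)**2 - S) + 3022535) = sqrt(((-3)**2 - 1*14800) + 3022535) = sqrt((9 - 14800) + 3022535) = sqrt(-14791 + 3022535) = sqrt(3007744) = 16*sqrt(11749)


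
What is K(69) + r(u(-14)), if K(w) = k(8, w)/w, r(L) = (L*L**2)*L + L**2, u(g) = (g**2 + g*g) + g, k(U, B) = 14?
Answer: 1408702643474/69 ≈ 2.0416e+10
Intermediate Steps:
u(g) = g + 2*g**2 (u(g) = (g**2 + g**2) + g = 2*g**2 + g = g + 2*g**2)
r(L) = L**2 + L**4 (r(L) = L**3*L + L**2 = L**4 + L**2 = L**2 + L**4)
K(w) = 14/w
K(69) + r(u(-14)) = 14/69 + ((-14*(1 + 2*(-14)))**2 + (-14*(1 + 2*(-14)))**4) = 14*(1/69) + ((-14*(1 - 28))**2 + (-14*(1 - 28))**4) = 14/69 + ((-14*(-27))**2 + (-14*(-27))**4) = 14/69 + (378**2 + 378**4) = 14/69 + (142884 + 20415837456) = 14/69 + 20415980340 = 1408702643474/69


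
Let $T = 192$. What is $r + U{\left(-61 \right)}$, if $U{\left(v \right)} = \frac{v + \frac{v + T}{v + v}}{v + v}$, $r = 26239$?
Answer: $\frac{390548849}{14884} \approx 26240.0$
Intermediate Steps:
$U{\left(v \right)} = \frac{v + \frac{192 + v}{2 v}}{2 v}$ ($U{\left(v \right)} = \frac{v + \frac{v + 192}{v + v}}{v + v} = \frac{v + \frac{192 + v}{2 v}}{2 v}$)
$r + U{\left(-61 \right)} = 26239 + \frac{192 - 61 + 2 \left(-61\right)^{2}}{4 \cdot 3721} = 26239 + \frac{1}{4} \cdot \frac{1}{3721} \left(192 - 61 + 2 \cdot 3721\right) = 26239 + \frac{1}{4} \cdot \frac{1}{3721} \left(192 - 61 + 7442\right) = 26239 + \frac{1}{4} \cdot \frac{1}{3721} \cdot 7573 = 26239 + \frac{7573}{14884} = \frac{390548849}{14884}$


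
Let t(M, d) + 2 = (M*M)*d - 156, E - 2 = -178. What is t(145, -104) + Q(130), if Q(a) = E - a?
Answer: -2187064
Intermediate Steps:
E = -176 (E = 2 - 178 = -176)
Q(a) = -176 - a
t(M, d) = -158 + d*M² (t(M, d) = -2 + ((M*M)*d - 156) = -2 + (M²*d - 156) = -2 + (d*M² - 156) = -2 + (-156 + d*M²) = -158 + d*M²)
t(145, -104) + Q(130) = (-158 - 104*145²) + (-176 - 1*130) = (-158 - 104*21025) + (-176 - 130) = (-158 - 2186600) - 306 = -2186758 - 306 = -2187064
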